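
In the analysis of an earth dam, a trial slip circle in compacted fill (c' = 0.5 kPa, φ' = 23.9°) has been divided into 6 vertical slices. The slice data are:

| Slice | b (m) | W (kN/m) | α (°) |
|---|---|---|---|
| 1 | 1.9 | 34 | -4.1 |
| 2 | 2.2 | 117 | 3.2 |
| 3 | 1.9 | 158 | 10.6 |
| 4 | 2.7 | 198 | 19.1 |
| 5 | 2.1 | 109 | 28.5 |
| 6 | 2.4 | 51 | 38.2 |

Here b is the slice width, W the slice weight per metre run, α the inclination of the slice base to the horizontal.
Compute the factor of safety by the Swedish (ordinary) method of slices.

Ordinary method of slices: FS = Σ[c'·Δl_i + (W_i cosα_i)·tanφ'] / Σ W_i sinα_i, with Δl_i = b_i / cosα_i.
Slice 1: Δl = 1.9/cos(-4.1°) = 1.905 m; N'_1 = 34·cos(-4.1°) = 33.9; c'Δl = 0.95; W sinα = -2.4
Slice 2: Δl = 2.2/cos3.2° = 2.203 m; N'_2 = 117·cos3.2° = 116.8; c'Δl = 1.10; W sinα = 6.5
Slice 3: Δl = 1.9/cos10.6° = 1.933 m; N'_3 = 158·cos10.6° = 155.3; c'Δl = 0.97; W sinα = 29.1
Slice 4: Δl = 2.7/cos19.1° = 2.857 m; N'_4 = 198·cos19.1° = 187.1; c'Δl = 1.43; W sinα = 64.8
Slice 5: Δl = 2.1/cos28.5° = 2.390 m; N'_5 = 109·cos28.5° = 95.8; c'Δl = 1.19; W sinα = 52.0
Slice 6: Δl = 2.4/cos38.2° = 3.054 m; N'_6 = 51·cos38.2° = 40.1; c'Δl = 1.53; W sinα = 31.5
Σc'Δl = 7.2 kN/m; ΣN' = 629.0 kN/m; ΣW sinα = 181.5 kN/m
Resisting = 7.2 + 629.0·tan23.9° = 7.2 + 278.7 = 285.9 kN/m
FS = 285.9 / 181.5 = 1.575

FS = 1.58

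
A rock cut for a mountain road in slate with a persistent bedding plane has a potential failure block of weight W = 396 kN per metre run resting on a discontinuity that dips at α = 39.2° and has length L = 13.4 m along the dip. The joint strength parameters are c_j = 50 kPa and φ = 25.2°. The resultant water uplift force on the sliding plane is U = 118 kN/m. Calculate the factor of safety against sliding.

Resolving the block weight along and normal to the plane and applying the Mohr–Coulomb strength on the joint:
N' = W cosα − U = 396·cos39.2° − 118 = 188.9 kN/m
Driving force T = W sinα = 396·sin39.2° = 250.3 kN/m
Resisting force R = c_j·L + N'·tanφ = 50·13.4 + 188.9·tan25.2° = 670.0 + 88.9 = 758.9 kN/m
FS = R / T = 758.9 / 250.3 = 3.032

FS = 3.03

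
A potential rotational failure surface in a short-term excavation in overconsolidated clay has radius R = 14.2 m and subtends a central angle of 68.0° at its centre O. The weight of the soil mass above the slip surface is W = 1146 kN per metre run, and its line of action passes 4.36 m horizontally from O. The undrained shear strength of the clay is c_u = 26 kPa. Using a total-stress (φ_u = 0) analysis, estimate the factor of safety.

FS = 1.25

Taking moments about the centre O, the resisting moment is provided by the undrained shear strength acting along the arc:
Arc length L_a = R·θ = 14.2·(68.0°·π/180) = 14.2·1.1868 = 16.85 m
M_R = c_u·L_a·R = 26·16.85·14.2 = 6222.1 kN·m/m
M_D = W·d = 1146·4.36 = 4996.6 kN·m/m
FS = M_R / M_D = 6222.1 / 4996.6 = 1.245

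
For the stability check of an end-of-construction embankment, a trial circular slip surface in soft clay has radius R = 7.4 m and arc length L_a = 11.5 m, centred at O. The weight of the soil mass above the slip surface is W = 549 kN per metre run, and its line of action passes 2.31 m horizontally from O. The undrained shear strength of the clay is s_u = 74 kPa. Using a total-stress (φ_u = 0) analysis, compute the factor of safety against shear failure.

Taking moments about the centre O, the resisting moment is provided by the undrained shear strength acting along the arc:
M_R = s_u·L_a·R = 74·11.50·7.4 = 6297.4 kN·m/m
M_D = W·d = 549·2.31 = 1268.2 kN·m/m
FS = M_R / M_D = 6297.4 / 1268.2 = 4.966

FS = 4.97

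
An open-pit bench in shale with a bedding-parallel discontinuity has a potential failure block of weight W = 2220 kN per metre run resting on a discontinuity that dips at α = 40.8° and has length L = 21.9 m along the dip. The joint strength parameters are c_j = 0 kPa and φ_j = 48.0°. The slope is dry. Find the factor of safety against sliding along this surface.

Resolving the block weight along and normal to the plane and applying the Mohr–Coulomb strength on the joint:
N' = W cosα = 2220·cos40.8° = 1680.5 kN/m
Driving force T = W sinα = 2220·sin40.8° = 1450.6 kN/m
Resisting force R = c_j·L + N'·tanφ_j = 0·21.9 + 1680.5·tan48.0° = 0.0 + 1866.4 = 1866.4 kN/m
FS = R / T = 1866.4 / 1450.6 = 1.287

FS = 1.29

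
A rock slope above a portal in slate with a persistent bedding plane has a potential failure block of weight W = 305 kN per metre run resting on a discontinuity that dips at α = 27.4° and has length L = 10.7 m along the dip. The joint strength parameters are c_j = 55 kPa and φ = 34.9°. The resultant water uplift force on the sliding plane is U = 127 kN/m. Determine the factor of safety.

Resolving the block weight along and normal to the plane and applying the Mohr–Coulomb strength on the joint:
N' = W cosα − U = 305·cos27.4° − 127 = 143.8 kN/m
Driving force T = W sinα = 305·sin27.4° = 140.4 kN/m
Resisting force R = c_j·L + N'·tanφ = 55·10.7 + 143.8·tan34.9° = 588.5 + 100.3 = 688.8 kN/m
FS = R / T = 688.8 / 140.4 = 4.907

FS = 4.91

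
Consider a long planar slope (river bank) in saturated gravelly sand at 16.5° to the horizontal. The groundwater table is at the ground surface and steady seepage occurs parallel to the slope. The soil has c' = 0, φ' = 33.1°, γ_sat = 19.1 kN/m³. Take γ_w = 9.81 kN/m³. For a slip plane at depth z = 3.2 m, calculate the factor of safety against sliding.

With seepage parallel to the slope and the water table at the surface, the effective normal stress on the slip plane uses the buoyant unit weight γ' = γ_sat − γ_w while the driving shear stress uses γ_sat:
FS = [c' + γ' z cos²β tanφ'] / [γ_sat z sinβ cosβ]
(For c' = 0 this reduces to FS = (γ'/γ_sat)·tanφ'/tanβ.)
γ' = 19.1 − 9.81 = 9.29 kN/m³
Numerator = 0.0 + 9.29·3.2·cos²16.5°·tan33.1° = 0.0 + 9.29·3.2·0.9193·0.6519 = 17.816 kPa
Denominator = 19.1·3.2·sin16.5°·cos16.5° = 19.1·3.2·0.2840·0.9588 = 16.644 kPa
FS = 17.816 / 16.644 = 1.070

FS = 1.07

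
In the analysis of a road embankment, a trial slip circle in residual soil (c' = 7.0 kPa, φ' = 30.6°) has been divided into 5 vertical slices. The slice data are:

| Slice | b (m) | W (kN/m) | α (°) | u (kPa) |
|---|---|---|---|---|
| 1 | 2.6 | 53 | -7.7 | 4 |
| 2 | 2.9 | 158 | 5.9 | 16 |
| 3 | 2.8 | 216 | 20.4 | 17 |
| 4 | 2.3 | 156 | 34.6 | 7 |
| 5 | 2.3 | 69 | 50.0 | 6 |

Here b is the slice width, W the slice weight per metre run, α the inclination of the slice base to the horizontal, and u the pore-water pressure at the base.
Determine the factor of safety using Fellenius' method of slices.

Ordinary method of slices: FS = Σ[c'·Δl_i + (W_i cosα_i − u_i·Δl_i)·tanφ'] / Σ W_i sinα_i, with Δl_i = b_i / cosα_i.
Slice 1: Δl = 2.6/cos(-7.7°) = 2.624 m; N'_1 = 53·cos(-7.7°) − 4·2.624 = 42.0; c'Δl = 18.37; W sinα = -7.1
Slice 2: Δl = 2.9/cos5.9° = 2.915 m; N'_2 = 158·cos5.9° − 16·2.915 = 110.5; c'Δl = 20.41; W sinα = 16.2
Slice 3: Δl = 2.8/cos20.4° = 2.987 m; N'_3 = 216·cos20.4° − 17·2.987 = 151.7; c'Δl = 20.91; W sinα = 75.3
Slice 4: Δl = 2.3/cos34.6° = 2.794 m; N'_4 = 156·cos34.6° − 7·2.794 = 108.8; c'Δl = 19.56; W sinα = 88.6
Slice 5: Δl = 2.3/cos50.0° = 3.578 m; N'_5 = 69·cos50.0° − 6·3.578 = 22.9; c'Δl = 25.05; W sinα = 52.9
Σc'Δl = 104.3 kN/m; ΣN' = 435.9 kN/m; ΣW sinα = 225.9 kN/m
Resisting = 104.3 + 435.9·tan30.6° = 104.3 + 257.8 = 362.1 kN/m
FS = 362.1 / 225.9 = 1.603

FS = 1.60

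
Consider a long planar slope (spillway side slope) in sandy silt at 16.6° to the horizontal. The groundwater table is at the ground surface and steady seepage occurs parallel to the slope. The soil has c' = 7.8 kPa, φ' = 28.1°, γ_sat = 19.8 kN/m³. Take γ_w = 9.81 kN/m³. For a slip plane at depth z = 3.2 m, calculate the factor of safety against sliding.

FS = 1.35

With seepage parallel to the slope and the water table at the surface, the effective normal stress on the slip plane uses the buoyant unit weight γ' = γ_sat − γ_w while the driving shear stress uses γ_sat:
FS = [c' + γ' z cos²β tanφ'] / [γ_sat z sinβ cosβ]
γ' = 19.8 − 9.81 = 9.99 kN/m³
Numerator = 7.8 + 9.99·3.2·cos²16.6°·tan28.1° = 7.8 + 9.99·3.2·0.9184·0.5340 = 23.476 kPa
Denominator = 19.8·3.2·sin16.6°·cos16.6° = 19.8·3.2·0.2857·0.9583 = 17.347 kPa
FS = 23.476 / 17.347 = 1.353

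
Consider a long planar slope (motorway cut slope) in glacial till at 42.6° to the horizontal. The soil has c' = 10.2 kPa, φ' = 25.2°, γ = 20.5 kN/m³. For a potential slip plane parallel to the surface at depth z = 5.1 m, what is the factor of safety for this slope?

For an infinite slope with a slip plane parallel to the surface (no pore pressure): FS = [c' + γz cos²β tanφ'] / [γz sinβ cosβ].
γz = 20.5·5.1 = 104.55 kN/m²
Numerator = 10.2 + 104.55·cos²42.6°·tan25.2° = 10.2 + 104.55·0.5418·0.4706 = 36.857 kPa
Denominator = 104.55·sin42.6°·cos42.6° = 104.55·0.6769·0.7361 = 52.092 kPa
FS = 36.857 / 52.092 = 0.708

FS = 0.71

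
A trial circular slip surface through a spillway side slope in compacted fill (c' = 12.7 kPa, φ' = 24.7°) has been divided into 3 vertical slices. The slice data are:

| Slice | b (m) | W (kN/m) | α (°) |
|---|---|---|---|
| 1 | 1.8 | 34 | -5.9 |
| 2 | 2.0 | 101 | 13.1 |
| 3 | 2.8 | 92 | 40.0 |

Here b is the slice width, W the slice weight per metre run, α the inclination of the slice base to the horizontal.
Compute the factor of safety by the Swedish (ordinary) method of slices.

FS = 2.40

Ordinary method of slices: FS = Σ[c'·Δl_i + (W_i cosα_i)·tanφ'] / Σ W_i sinα_i, with Δl_i = b_i / cosα_i.
Slice 1: Δl = 1.8/cos(-5.9°) = 1.810 m; N'_1 = 34·cos(-5.9°) = 33.8; c'Δl = 22.98; W sinα = -3.5
Slice 2: Δl = 2.0/cos13.1° = 2.053 m; N'_2 = 101·cos13.1° = 98.4; c'Δl = 26.08; W sinα = 22.9
Slice 3: Δl = 2.8/cos40.0° = 3.655 m; N'_3 = 92·cos40.0° = 70.5; c'Δl = 46.42; W sinα = 59.1
Σc'Δl = 95.5 kN/m; ΣN' = 202.7 kN/m; ΣW sinα = 78.5 kN/m
Resisting = 95.5 + 202.7·tan24.7° = 95.5 + 93.2 = 188.7 kN/m
FS = 188.7 / 78.5 = 2.403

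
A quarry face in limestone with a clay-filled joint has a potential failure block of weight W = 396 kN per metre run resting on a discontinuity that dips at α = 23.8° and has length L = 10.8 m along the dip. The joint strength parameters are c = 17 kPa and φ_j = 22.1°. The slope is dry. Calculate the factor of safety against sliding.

Resolving the block weight along and normal to the plane and applying the Mohr–Coulomb strength on the joint:
N' = W cosα = 396·cos23.8° = 362.3 kN/m
Driving force T = W sinα = 396·sin23.8° = 159.8 kN/m
Resisting force R = c·L + N'·tanφ_j = 17·10.8 + 362.3·tan22.1° = 183.6 + 147.1 = 330.7 kN/m
FS = R / T = 330.7 / 159.8 = 2.070

FS = 2.07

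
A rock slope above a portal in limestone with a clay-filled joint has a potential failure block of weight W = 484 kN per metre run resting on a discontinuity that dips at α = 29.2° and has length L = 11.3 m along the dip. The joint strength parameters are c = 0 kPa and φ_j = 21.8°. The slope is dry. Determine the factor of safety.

FS = 0.72

Resolving the block weight along and normal to the plane and applying the Mohr–Coulomb strength on the joint:
N' = W cosα = 484·cos29.2° = 422.5 kN/m
Driving force T = W sinα = 484·sin29.2° = 236.1 kN/m
Resisting force R = c·L + N'·tanφ_j = 0·11.3 + 422.5·tan21.8° = 0.0 + 169.0 = 169.0 kN/m
FS = R / T = 169.0 / 236.1 = 0.716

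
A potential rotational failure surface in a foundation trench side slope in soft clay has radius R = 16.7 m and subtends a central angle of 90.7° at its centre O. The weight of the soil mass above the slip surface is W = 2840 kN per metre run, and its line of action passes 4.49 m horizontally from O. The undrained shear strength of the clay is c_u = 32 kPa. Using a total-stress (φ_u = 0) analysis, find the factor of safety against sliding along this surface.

Taking moments about the centre O, the resisting moment is provided by the undrained shear strength acting along the arc:
Arc length L_a = R·θ = 16.7·(90.7°·π/180) = 16.7·1.5830 = 26.44 m
M_R = c_u·L_a·R = 32·26.44·16.7 = 14127.6 kN·m/m
M_D = W·d = 2840·4.49 = 12751.6 kN·m/m
FS = M_R / M_D = 14127.6 / 12751.6 = 1.108

FS = 1.11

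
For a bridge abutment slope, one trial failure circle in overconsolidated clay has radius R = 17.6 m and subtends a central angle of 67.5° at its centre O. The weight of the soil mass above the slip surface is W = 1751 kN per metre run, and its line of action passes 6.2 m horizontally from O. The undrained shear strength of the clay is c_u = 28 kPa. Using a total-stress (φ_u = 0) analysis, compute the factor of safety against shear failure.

FS = 0.94

Taking moments about the centre O, the resisting moment is provided by the undrained shear strength acting along the arc:
Arc length L_a = R·θ = 17.6·(67.5°·π/180) = 17.6·1.1781 = 20.73 m
M_R = c_u·L_a·R = 28·20.73·17.6 = 10218.0 kN·m/m
M_D = W·d = 1751·6.2 = 10856.2 kN·m/m
FS = M_R / M_D = 10218.0 / 10856.2 = 0.941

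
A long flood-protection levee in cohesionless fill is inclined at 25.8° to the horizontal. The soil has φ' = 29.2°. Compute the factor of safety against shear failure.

For a dry cohesionless infinite slope the factor of safety is FS = tanφ' / tanβ.
FS = tan29.2° / tan25.8° = 0.5589 / 0.4834 = 1.156

FS = 1.16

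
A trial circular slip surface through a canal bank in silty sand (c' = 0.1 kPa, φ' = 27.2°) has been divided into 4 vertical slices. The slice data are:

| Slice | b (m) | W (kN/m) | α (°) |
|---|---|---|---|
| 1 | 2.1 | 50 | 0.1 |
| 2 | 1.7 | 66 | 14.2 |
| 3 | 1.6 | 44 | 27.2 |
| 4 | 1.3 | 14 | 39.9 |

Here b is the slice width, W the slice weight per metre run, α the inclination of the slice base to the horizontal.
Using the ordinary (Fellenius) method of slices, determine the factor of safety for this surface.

Ordinary method of slices: FS = Σ[c'·Δl_i + (W_i cosα_i)·tanφ'] / Σ W_i sinα_i, with Δl_i = b_i / cosα_i.
Slice 1: Δl = 2.1/cos0.1° = 2.100 m; N'_1 = 50·cos0.1° = 50.0; c'Δl = 0.21; W sinα = 0.1
Slice 2: Δl = 1.7/cos14.2° = 1.754 m; N'_2 = 66·cos14.2° = 64.0; c'Δl = 0.18; W sinα = 16.2
Slice 3: Δl = 1.6/cos27.2° = 1.799 m; N'_3 = 44·cos27.2° = 39.1; c'Δl = 0.18; W sinα = 20.1
Slice 4: Δl = 1.3/cos39.9° = 1.695 m; N'_4 = 14·cos39.9° = 10.7; c'Δl = 0.17; W sinα = 9.0
Σc'Δl = 0.7 kN/m; ΣN' = 163.9 kN/m; ΣW sinα = 45.4 kN/m
Resisting = 0.7 + 163.9·tan27.2° = 0.7 + 84.2 = 84.9 kN/m
FS = 84.9 / 45.4 = 1.872

FS = 1.87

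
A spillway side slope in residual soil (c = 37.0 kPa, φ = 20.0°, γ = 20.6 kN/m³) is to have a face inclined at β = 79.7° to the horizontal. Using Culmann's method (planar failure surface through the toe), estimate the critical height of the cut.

Culmann's analysis gives the critical failure plane at α_cr = (β + φ)/2 = (79.7 + 20.0)/2 = 49.9°, and the critical height
H_c = (4c/γ) · sinβ cosφ / [1 − cos(β − φ)]
    = (4·37.0/20.6) · sin79.7°·cos20.0° / [1 − cos(59.7°)]
    = 7.184 · 0.9839·0.9397 / [1 − 0.5045]
    = 7.184 · 0.9245 / 0.4955
    = 13.41 m

H_c = 13.41 m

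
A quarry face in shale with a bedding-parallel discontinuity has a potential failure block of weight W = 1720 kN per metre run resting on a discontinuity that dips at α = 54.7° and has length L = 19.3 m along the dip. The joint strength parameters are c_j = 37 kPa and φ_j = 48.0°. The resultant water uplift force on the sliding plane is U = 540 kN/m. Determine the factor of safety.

Resolving the block weight along and normal to the plane and applying the Mohr–Coulomb strength on the joint:
N' = W cosα − U = 1720·cos54.7° − 540 = 453.9 kN/m
Driving force T = W sinα = 1720·sin54.7° = 1403.8 kN/m
Resisting force R = c_j·L + N'·tanφ_j = 37·19.3 + 453.9·tan48.0° = 714.1 + 504.1 = 1218.2 kN/m
FS = R / T = 1218.2 / 1403.8 = 0.868

FS = 0.87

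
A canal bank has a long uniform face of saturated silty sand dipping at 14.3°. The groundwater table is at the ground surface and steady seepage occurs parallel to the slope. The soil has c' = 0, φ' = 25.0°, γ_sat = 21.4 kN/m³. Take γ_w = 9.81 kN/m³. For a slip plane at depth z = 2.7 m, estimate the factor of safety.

FS = 0.99

With seepage parallel to the slope and the water table at the surface, the effective normal stress on the slip plane uses the buoyant unit weight γ' = γ_sat − γ_w while the driving shear stress uses γ_sat:
FS = [c' + γ' z cos²β tanφ'] / [γ_sat z sinβ cosβ]
(For c' = 0 this reduces to FS = (γ'/γ_sat)·tanφ'/tanβ.)
γ' = 21.4 − 9.81 = 11.59 kN/m³
Numerator = 0.0 + 11.59·2.7·cos²14.3°·tan25.0° = 0.0 + 11.59·2.7·0.9390·0.4663 = 13.702 kPa
Denominator = 21.4·2.7·sin14.3°·cos14.3° = 21.4·2.7·0.2470·0.9690 = 13.829 kPa
FS = 13.702 / 13.829 = 0.991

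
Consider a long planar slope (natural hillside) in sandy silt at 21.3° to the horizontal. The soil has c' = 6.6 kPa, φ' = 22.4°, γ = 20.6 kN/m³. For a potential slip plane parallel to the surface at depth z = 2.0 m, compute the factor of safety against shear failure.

For an infinite slope with a slip plane parallel to the surface (no pore pressure): FS = [c' + γz cos²β tanφ'] / [γz sinβ cosβ].
γz = 20.6·2.0 = 41.20 kN/m²
Numerator = 6.6 + 41.20·cos²21.3°·tan22.4° = 6.6 + 41.20·0.8680·0.4122 = 21.341 kPa
Denominator = 41.20·sin21.3°·cos21.3° = 41.20·0.3633·0.9317 = 13.944 kPa
FS = 21.341 / 13.944 = 1.530

FS = 1.53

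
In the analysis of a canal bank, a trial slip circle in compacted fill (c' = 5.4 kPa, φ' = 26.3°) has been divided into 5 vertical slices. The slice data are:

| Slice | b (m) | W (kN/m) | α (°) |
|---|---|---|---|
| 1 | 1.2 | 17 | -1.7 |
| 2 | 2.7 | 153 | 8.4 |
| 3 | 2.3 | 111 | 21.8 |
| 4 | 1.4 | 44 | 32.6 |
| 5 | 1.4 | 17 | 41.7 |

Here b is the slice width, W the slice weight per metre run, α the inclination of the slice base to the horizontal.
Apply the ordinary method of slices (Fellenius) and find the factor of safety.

Ordinary method of slices: FS = Σ[c'·Δl_i + (W_i cosα_i)·tanφ'] / Σ W_i sinα_i, with Δl_i = b_i / cosα_i.
Slice 1: Δl = 1.2/cos(-1.7°) = 1.201 m; N'_1 = 17·cos(-1.7°) = 17.0; c'Δl = 6.48; W sinα = -0.5
Slice 2: Δl = 2.7/cos8.4° = 2.729 m; N'_2 = 153·cos8.4° = 151.4; c'Δl = 14.74; W sinα = 22.4
Slice 3: Δl = 2.3/cos21.8° = 2.477 m; N'_3 = 111·cos21.8° = 103.1; c'Δl = 13.38; W sinα = 41.2
Slice 4: Δl = 1.4/cos32.6° = 1.662 m; N'_4 = 44·cos32.6° = 37.1; c'Δl = 8.97; W sinα = 23.7
Slice 5: Δl = 1.4/cos41.7° = 1.875 m; N'_5 = 17·cos41.7° = 12.7; c'Δl = 10.13; W sinα = 11.3
Σc'Δl = 53.7 kN/m; ΣN' = 321.2 kN/m; ΣW sinα = 98.1 kN/m
Resisting = 53.7 + 321.2·tan26.3° = 53.7 + 158.7 = 212.4 kN/m
FS = 212.4 / 98.1 = 2.166

FS = 2.17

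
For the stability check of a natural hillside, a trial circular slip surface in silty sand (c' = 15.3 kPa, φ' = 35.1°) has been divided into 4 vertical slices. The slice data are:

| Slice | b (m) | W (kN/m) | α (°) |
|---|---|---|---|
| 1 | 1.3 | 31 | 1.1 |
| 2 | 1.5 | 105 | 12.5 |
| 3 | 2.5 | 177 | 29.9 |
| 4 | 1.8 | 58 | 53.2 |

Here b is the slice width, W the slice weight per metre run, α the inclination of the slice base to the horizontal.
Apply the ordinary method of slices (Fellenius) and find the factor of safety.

FS = 2.28

Ordinary method of slices: FS = Σ[c'·Δl_i + (W_i cosα_i)·tanφ'] / Σ W_i sinα_i, with Δl_i = b_i / cosα_i.
Slice 1: Δl = 1.3/cos1.1° = 1.300 m; N'_1 = 31·cos1.1° = 31.0; c'Δl = 19.89; W sinα = 0.6
Slice 2: Δl = 1.5/cos12.5° = 1.536 m; N'_2 = 105·cos12.5° = 102.5; c'Δl = 23.51; W sinα = 22.7
Slice 3: Δl = 2.5/cos29.9° = 2.884 m; N'_3 = 177·cos29.9° = 153.4; c'Δl = 44.12; W sinα = 88.2
Slice 4: Δl = 1.8/cos53.2° = 3.005 m; N'_4 = 58·cos53.2° = 34.7; c'Δl = 45.97; W sinα = 46.4
Σc'Δl = 133.5 kN/m; ΣN' = 321.7 kN/m; ΣW sinα = 158.0 kN/m
Resisting = 133.5 + 321.7·tan35.1° = 133.5 + 226.1 = 359.6 kN/m
FS = 359.6 / 158.0 = 2.276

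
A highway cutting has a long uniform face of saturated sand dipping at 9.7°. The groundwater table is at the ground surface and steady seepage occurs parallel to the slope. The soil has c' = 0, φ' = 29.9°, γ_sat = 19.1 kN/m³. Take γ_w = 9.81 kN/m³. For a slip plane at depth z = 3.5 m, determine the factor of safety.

With seepage parallel to the slope and the water table at the surface, the effective normal stress on the slip plane uses the buoyant unit weight γ' = γ_sat − γ_w while the driving shear stress uses γ_sat:
FS = [c' + γ' z cos²β tanφ'] / [γ_sat z sinβ cosβ]
(For c' = 0 this reduces to FS = (γ'/γ_sat)·tanφ'/tanβ.)
γ' = 19.1 − 9.81 = 9.29 kN/m³
Numerator = 0.0 + 9.29·3.5·cos²9.7°·tan29.9° = 0.0 + 9.29·3.5·0.9716·0.5750 = 18.166 kPa
Denominator = 19.1·3.5·sin9.7°·cos9.7° = 19.1·3.5·0.1685·0.9857 = 11.102 kPa
FS = 18.166 / 11.102 = 1.636

FS = 1.64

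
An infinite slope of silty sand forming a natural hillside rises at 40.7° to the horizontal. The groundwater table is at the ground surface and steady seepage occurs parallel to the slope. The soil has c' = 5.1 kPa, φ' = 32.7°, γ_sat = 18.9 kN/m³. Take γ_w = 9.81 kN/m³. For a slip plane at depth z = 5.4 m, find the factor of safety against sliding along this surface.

With seepage parallel to the slope and the water table at the surface, the effective normal stress on the slip plane uses the buoyant unit weight γ' = γ_sat − γ_w while the driving shear stress uses γ_sat:
FS = [c' + γ' z cos²β tanφ'] / [γ_sat z sinβ cosβ]
γ' = 18.9 − 9.81 = 9.09 kN/m³
Numerator = 5.1 + 9.09·5.4·cos²40.7°·tan32.7° = 5.1 + 9.09·5.4·0.5748·0.6420 = 23.212 kPa
Denominator = 18.9·5.4·sin40.7°·cos40.7° = 18.9·5.4·0.6521·0.7581 = 50.456 kPa
FS = 23.212 / 50.456 = 0.460

FS = 0.46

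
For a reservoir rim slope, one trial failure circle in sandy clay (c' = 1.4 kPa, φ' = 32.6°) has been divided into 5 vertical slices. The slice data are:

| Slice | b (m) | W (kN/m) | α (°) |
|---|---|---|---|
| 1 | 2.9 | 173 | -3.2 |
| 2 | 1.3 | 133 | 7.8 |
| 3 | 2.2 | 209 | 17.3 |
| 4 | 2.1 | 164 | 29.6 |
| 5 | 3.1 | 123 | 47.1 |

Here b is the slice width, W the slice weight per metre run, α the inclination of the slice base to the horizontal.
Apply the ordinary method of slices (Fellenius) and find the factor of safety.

Ordinary method of slices: FS = Σ[c'·Δl_i + (W_i cosα_i)·tanφ'] / Σ W_i sinα_i, with Δl_i = b_i / cosα_i.
Slice 1: Δl = 2.9/cos(-3.2°) = 2.905 m; N'_1 = 173·cos(-3.2°) = 172.7; c'Δl = 4.07; W sinα = -9.7
Slice 2: Δl = 1.3/cos7.8° = 1.312 m; N'_2 = 133·cos7.8° = 131.8; c'Δl = 1.84; W sinα = 18.1
Slice 3: Δl = 2.2/cos17.3° = 2.304 m; N'_3 = 209·cos17.3° = 199.5; c'Δl = 3.23; W sinα = 62.2
Slice 4: Δl = 2.1/cos29.6° = 2.415 m; N'_4 = 164·cos29.6° = 142.6; c'Δl = 3.38; W sinα = 81.0
Slice 5: Δl = 3.1/cos47.1° = 4.554 m; N'_5 = 123·cos47.1° = 83.7; c'Δl = 6.38; W sinα = 90.1
Σc'Δl = 18.9 kN/m; ΣN' = 730.4 kN/m; ΣW sinα = 241.7 kN/m
Resisting = 18.9 + 730.4·tan32.6° = 18.9 + 467.1 = 486.0 kN/m
FS = 486.0 / 241.7 = 2.011

FS = 2.01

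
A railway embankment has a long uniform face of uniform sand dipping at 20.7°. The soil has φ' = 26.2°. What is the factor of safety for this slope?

FS = 1.30

For a dry cohesionless infinite slope the factor of safety is FS = tanφ' / tanβ.
FS = tan26.2° / tan20.7° = 0.4921 / 0.3779 = 1.302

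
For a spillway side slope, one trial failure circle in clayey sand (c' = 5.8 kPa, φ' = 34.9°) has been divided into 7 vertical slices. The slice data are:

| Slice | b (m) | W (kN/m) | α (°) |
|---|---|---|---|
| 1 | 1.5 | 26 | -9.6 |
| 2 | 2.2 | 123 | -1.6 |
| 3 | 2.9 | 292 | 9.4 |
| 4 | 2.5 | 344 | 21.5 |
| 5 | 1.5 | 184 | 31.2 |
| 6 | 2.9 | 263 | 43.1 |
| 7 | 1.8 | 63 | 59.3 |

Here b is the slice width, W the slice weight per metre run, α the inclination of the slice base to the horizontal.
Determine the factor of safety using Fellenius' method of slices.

FS = 1.82

Ordinary method of slices: FS = Σ[c'·Δl_i + (W_i cosα_i)·tanφ'] / Σ W_i sinα_i, with Δl_i = b_i / cosα_i.
Slice 1: Δl = 1.5/cos(-9.6°) = 1.521 m; N'_1 = 26·cos(-9.6°) = 25.6; c'Δl = 8.82; W sinα = -4.3
Slice 2: Δl = 2.2/cos(-1.6°) = 2.201 m; N'_2 = 123·cos(-1.6°) = 123.0; c'Δl = 12.76; W sinα = -3.4
Slice 3: Δl = 2.9/cos9.4° = 2.939 m; N'_3 = 292·cos9.4° = 288.1; c'Δl = 17.05; W sinα = 47.7
Slice 4: Δl = 2.5/cos21.5° = 2.687 m; N'_4 = 344·cos21.5° = 320.1; c'Δl = 15.58; W sinα = 126.1
Slice 5: Δl = 1.5/cos31.2° = 1.754 m; N'_5 = 184·cos31.2° = 157.4; c'Δl = 10.17; W sinα = 95.3
Slice 6: Δl = 2.9/cos43.1° = 3.972 m; N'_6 = 263·cos43.1° = 192.0; c'Δl = 23.04; W sinα = 179.7
Slice 7: Δl = 1.8/cos59.3° = 3.526 m; N'_7 = 63·cos59.3° = 32.2; c'Δl = 20.45; W sinα = 54.2
Σc'Δl = 107.9 kN/m; ΣN' = 1138.3 kN/m; ΣW sinα = 495.2 kN/m
Resisting = 107.9 + 1138.3·tan34.9° = 107.9 + 794.1 = 902.0 kN/m
FS = 902.0 / 495.2 = 1.821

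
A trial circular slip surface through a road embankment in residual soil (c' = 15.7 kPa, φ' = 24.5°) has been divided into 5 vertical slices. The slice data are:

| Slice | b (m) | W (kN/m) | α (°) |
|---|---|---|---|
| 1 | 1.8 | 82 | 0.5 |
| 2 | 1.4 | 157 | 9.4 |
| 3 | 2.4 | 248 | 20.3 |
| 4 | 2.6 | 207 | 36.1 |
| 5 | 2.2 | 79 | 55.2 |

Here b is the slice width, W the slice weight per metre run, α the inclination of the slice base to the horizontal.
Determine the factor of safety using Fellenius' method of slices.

FS = 1.71

Ordinary method of slices: FS = Σ[c'·Δl_i + (W_i cosα_i)·tanφ'] / Σ W_i sinα_i, with Δl_i = b_i / cosα_i.
Slice 1: Δl = 1.8/cos0.5° = 1.800 m; N'_1 = 82·cos0.5° = 82.0; c'Δl = 28.26; W sinα = 0.7
Slice 2: Δl = 1.4/cos9.4° = 1.419 m; N'_2 = 157·cos9.4° = 154.9; c'Δl = 22.28; W sinα = 25.6
Slice 3: Δl = 2.4/cos20.3° = 2.559 m; N'_3 = 248·cos20.3° = 232.6; c'Δl = 40.18; W sinα = 86.0
Slice 4: Δl = 2.6/cos36.1° = 3.218 m; N'_4 = 207·cos36.1° = 167.3; c'Δl = 50.52; W sinα = 122.0
Slice 5: Δl = 2.2/cos55.2° = 3.855 m; N'_5 = 79·cos55.2° = 45.1; c'Δl = 60.52; W sinα = 64.9
Σc'Δl = 201.8 kN/m; ΣN' = 681.8 kN/m; ΣW sinα = 299.2 kN/m
Resisting = 201.8 + 681.8·tan24.5° = 201.8 + 310.7 = 512.5 kN/m
FS = 512.5 / 299.2 = 1.713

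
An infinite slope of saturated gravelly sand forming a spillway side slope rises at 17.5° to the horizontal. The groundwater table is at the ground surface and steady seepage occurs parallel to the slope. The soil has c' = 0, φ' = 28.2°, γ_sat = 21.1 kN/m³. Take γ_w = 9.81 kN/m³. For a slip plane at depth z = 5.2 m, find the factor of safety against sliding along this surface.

With seepage parallel to the slope and the water table at the surface, the effective normal stress on the slip plane uses the buoyant unit weight γ' = γ_sat − γ_w while the driving shear stress uses γ_sat:
FS = [c' + γ' z cos²β tanφ'] / [γ_sat z sinβ cosβ]
(For c' = 0 this reduces to FS = (γ'/γ_sat)·tanφ'/tanβ.)
γ' = 21.1 − 9.81 = 11.29 kN/m³
Numerator = 0.0 + 11.29·5.2·cos²17.5°·tan28.2° = 0.0 + 11.29·5.2·0.9096·0.5362 = 28.633 kPa
Denominator = 21.1·5.2·sin17.5°·cos17.5° = 21.1·5.2·0.3007·0.9537 = 31.466 kPa
FS = 28.633 / 31.466 = 0.910

FS = 0.91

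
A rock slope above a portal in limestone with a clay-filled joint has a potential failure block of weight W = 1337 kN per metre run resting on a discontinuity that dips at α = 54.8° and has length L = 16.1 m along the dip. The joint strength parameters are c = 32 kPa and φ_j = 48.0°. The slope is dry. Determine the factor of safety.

Resolving the block weight along and normal to the plane and applying the Mohr–Coulomb strength on the joint:
N' = W cosα = 1337·cos54.8° = 770.7 kN/m
Driving force T = W sinα = 1337·sin54.8° = 1092.5 kN/m
Resisting force R = c·L + N'·tanφ_j = 32·16.1 + 770.7·tan48.0° = 515.2 + 855.9 = 1371.1 kN/m
FS = R / T = 1371.1 / 1092.5 = 1.255

FS = 1.26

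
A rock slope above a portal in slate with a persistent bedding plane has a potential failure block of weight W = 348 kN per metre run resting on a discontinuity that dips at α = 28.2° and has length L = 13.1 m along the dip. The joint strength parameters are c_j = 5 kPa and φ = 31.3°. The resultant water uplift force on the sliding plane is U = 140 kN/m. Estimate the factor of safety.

Resolving the block weight along and normal to the plane and applying the Mohr–Coulomb strength on the joint:
N' = W cosα − U = 348·cos28.2° − 140 = 166.7 kN/m
Driving force T = W sinα = 348·sin28.2° = 164.4 kN/m
Resisting force R = c_j·L + N'·tanφ = 5·13.1 + 166.7·tan31.3° = 65.5 + 101.4 = 166.9 kN/m
FS = R / T = 166.9 / 164.4 = 1.015

FS = 1.01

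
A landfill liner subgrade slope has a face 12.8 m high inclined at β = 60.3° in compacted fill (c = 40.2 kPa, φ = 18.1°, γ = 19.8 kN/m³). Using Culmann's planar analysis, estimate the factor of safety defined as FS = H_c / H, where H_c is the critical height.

FS = 2.02

H_c = (4c/γ) · sinβ cosφ / [1 − cos(β − φ)]
    = (4·40.2/19.8) · sin60.3°·cos18.1° / [1 − cos42.2°]
    = 8.121 · 0.8256 / 0.2592 = 25.87 m
FS = H_c / H = 25.87 / 12.8 = 2.021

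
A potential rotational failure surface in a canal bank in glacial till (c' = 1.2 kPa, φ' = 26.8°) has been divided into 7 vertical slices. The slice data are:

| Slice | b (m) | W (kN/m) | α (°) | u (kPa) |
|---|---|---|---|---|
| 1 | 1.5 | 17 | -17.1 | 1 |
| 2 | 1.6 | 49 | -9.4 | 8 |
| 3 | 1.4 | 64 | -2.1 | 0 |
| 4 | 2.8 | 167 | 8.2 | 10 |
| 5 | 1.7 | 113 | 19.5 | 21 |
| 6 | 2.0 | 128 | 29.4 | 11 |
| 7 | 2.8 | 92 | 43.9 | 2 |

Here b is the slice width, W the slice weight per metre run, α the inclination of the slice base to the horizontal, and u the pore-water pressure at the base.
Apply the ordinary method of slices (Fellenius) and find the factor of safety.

Ordinary method of slices: FS = Σ[c'·Δl_i + (W_i cosα_i − u_i·Δl_i)·tanφ'] / Σ W_i sinα_i, with Δl_i = b_i / cosα_i.
Slice 1: Δl = 1.5/cos(-17.1°) = 1.569 m; N'_1 = 17·cos(-17.1°) − 1·1.569 = 14.7; c'Δl = 1.88; W sinα = -5.0
Slice 2: Δl = 1.6/cos(-9.4°) = 1.622 m; N'_2 = 49·cos(-9.4°) − 8·1.622 = 35.4; c'Δl = 1.95; W sinα = -8.0
Slice 3: Δl = 1.4/cos(-2.1°) = 1.401 m; N'_3 = 64·cos(-2.1°) − 0·1.401 = 64.0; c'Δl = 1.68; W sinα = -2.3
Slice 4: Δl = 2.8/cos8.2° = 2.829 m; N'_4 = 167·cos8.2° − 10·2.829 = 137.0; c'Δl = 3.39; W sinα = 23.8
Slice 5: Δl = 1.7/cos19.5° = 1.803 m; N'_5 = 113·cos19.5° − 21·1.803 = 68.6; c'Δl = 2.16; W sinα = 37.7
Slice 6: Δl = 2.0/cos29.4° = 2.296 m; N'_6 = 128·cos29.4° − 11·2.296 = 86.3; c'Δl = 2.75; W sinα = 62.8
Slice 7: Δl = 2.8/cos43.9° = 3.886 m; N'_7 = 92·cos43.9° − 2·3.886 = 58.5; c'Δl = 4.66; W sinα = 63.8
Σc'Δl = 18.5 kN/m; ΣN' = 464.4 kN/m; ΣW sinα = 172.8 kN/m
Resisting = 18.5 + 464.4·tan26.8° = 18.5 + 234.6 = 253.1 kN/m
FS = 253.1 / 172.8 = 1.464

FS = 1.46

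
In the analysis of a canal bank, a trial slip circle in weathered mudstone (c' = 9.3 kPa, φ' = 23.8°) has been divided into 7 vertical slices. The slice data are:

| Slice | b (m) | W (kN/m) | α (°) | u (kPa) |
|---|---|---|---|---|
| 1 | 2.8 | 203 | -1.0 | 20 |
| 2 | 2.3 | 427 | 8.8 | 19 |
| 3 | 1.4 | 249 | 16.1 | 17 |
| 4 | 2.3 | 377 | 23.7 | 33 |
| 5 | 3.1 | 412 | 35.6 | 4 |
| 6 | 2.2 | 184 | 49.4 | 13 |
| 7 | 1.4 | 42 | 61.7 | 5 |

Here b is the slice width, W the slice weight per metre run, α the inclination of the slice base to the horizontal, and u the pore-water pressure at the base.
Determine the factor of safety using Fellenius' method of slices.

Ordinary method of slices: FS = Σ[c'·Δl_i + (W_i cosα_i − u_i·Δl_i)·tanφ'] / Σ W_i sinα_i, with Δl_i = b_i / cosα_i.
Slice 1: Δl = 2.8/cos(-1.0°) = 2.800 m; N'_1 = 203·cos(-1.0°) − 20·2.800 = 147.0; c'Δl = 26.04; W sinα = -3.5
Slice 2: Δl = 2.3/cos8.8° = 2.327 m; N'_2 = 427·cos8.8° − 19·2.327 = 377.8; c'Δl = 21.64; W sinα = 65.3
Slice 3: Δl = 1.4/cos16.1° = 1.457 m; N'_3 = 249·cos16.1° − 17·1.457 = 214.5; c'Δl = 13.55; W sinα = 69.1
Slice 4: Δl = 2.3/cos23.7° = 2.512 m; N'_4 = 377·cos23.7° − 33·2.512 = 262.3; c'Δl = 23.36; W sinα = 151.5
Slice 5: Δl = 3.1/cos35.6° = 3.813 m; N'_5 = 412·cos35.6° − 4·3.813 = 319.7; c'Δl = 35.46; W sinα = 239.8
Slice 6: Δl = 2.2/cos49.4° = 3.381 m; N'_6 = 184·cos49.4° − 13·3.381 = 75.8; c'Δl = 31.44; W sinα = 139.7
Slice 7: Δl = 1.4/cos61.7° = 2.953 m; N'_7 = 42·cos61.7° − 5·2.953 = 5.1; c'Δl = 27.46; W sinα = 37.0
Σc'Δl = 179.0 kN/m; ΣN' = 1402.2 kN/m; ΣW sinα = 698.9 kN/m
Resisting = 179.0 + 1402.2·tan23.8° = 179.0 + 618.4 = 797.4 kN/m
FS = 797.4 / 698.9 = 1.141

FS = 1.14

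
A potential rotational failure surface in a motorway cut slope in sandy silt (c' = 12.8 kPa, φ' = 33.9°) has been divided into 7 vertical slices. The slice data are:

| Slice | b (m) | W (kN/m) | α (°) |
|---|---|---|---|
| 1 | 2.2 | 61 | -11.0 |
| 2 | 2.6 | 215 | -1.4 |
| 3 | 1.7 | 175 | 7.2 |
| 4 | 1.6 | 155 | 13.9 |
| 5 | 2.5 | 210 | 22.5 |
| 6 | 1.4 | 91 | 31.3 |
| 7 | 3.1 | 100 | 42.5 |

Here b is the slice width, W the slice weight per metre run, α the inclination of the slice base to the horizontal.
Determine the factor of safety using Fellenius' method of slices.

Ordinary method of slices: FS = Σ[c'·Δl_i + (W_i cosα_i)·tanφ'] / Σ W_i sinα_i, with Δl_i = b_i / cosα_i.
Slice 1: Δl = 2.2/cos(-11.0°) = 2.241 m; N'_1 = 61·cos(-11.0°) = 59.9; c'Δl = 28.69; W sinα = -11.6
Slice 2: Δl = 2.6/cos(-1.4°) = 2.601 m; N'_2 = 215·cos(-1.4°) = 214.9; c'Δl = 33.29; W sinα = -5.3
Slice 3: Δl = 1.7/cos7.2° = 1.714 m; N'_3 = 175·cos7.2° = 173.6; c'Δl = 21.93; W sinα = 21.9
Slice 4: Δl = 1.6/cos13.9° = 1.648 m; N'_4 = 155·cos13.9° = 150.5; c'Δl = 21.10; W sinα = 37.2
Slice 5: Δl = 2.5/cos22.5° = 2.706 m; N'_5 = 210·cos22.5° = 194.0; c'Δl = 34.64; W sinα = 80.4
Slice 6: Δl = 1.4/cos31.3° = 1.638 m; N'_6 = 91·cos31.3° = 77.8; c'Δl = 20.97; W sinα = 47.3
Slice 7: Δl = 3.1/cos42.5° = 4.205 m; N'_7 = 100·cos42.5° = 73.7; c'Δl = 53.82; W sinα = 67.6
Σc'Δl = 214.4 kN/m; ΣN' = 944.4 kN/m; ΣW sinα = 237.5 kN/m
Resisting = 214.4 + 944.4·tan33.9° = 214.4 + 634.6 = 849.0 kN/m
FS = 849.0 / 237.5 = 3.575

FS = 3.58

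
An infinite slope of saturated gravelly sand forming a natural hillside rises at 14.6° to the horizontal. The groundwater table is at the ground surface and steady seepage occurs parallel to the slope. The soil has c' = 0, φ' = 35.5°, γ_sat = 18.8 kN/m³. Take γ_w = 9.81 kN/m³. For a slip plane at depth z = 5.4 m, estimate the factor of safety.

With seepage parallel to the slope and the water table at the surface, the effective normal stress on the slip plane uses the buoyant unit weight γ' = γ_sat − γ_w while the driving shear stress uses γ_sat:
FS = [c' + γ' z cos²β tanφ'] / [γ_sat z sinβ cosβ]
(For c' = 0 this reduces to FS = (γ'/γ_sat)·tanφ'/tanβ.)
γ' = 18.8 − 9.81 = 8.99 kN/m³
Numerator = 0.0 + 8.99·5.4·cos²14.6°·tan35.5° = 0.0 + 8.99·5.4·0.9365·0.7133 = 32.427 kPa
Denominator = 18.8·5.4·sin14.6°·cos14.6° = 18.8·5.4·0.2521·0.9677 = 24.764 kPa
FS = 32.427 / 24.764 = 1.309

FS = 1.31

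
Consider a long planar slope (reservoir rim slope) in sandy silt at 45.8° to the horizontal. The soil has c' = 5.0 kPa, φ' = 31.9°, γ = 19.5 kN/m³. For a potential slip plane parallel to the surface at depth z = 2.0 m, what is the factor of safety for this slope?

For an infinite slope with a slip plane parallel to the surface (no pore pressure): FS = [c' + γz cos²β tanφ'] / [γz sinβ cosβ].
γz = 19.5·2.0 = 39.00 kN/m²
Numerator = 5.0 + 39.00·cos²45.8°·tan31.9° = 5.0 + 39.00·0.4860·0.6224 = 16.799 kPa
Denominator = 39.00·sin45.8°·cos45.8° = 39.00·0.7169·0.6972 = 19.492 kPa
FS = 16.799 / 19.492 = 0.862

FS = 0.86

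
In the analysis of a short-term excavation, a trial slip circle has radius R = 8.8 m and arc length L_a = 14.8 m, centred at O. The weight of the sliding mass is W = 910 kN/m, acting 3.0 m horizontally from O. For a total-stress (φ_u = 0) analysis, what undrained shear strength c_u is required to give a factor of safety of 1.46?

FS = c_u·L_a·R / (W·d), so c_u = FS·W·d / (L_a·R).
c_u = 1.46·910·3.0 / (14.80·8.8) = 3985.8 / 130.24 = 30.60 kPa

c_u = 30.6 kPa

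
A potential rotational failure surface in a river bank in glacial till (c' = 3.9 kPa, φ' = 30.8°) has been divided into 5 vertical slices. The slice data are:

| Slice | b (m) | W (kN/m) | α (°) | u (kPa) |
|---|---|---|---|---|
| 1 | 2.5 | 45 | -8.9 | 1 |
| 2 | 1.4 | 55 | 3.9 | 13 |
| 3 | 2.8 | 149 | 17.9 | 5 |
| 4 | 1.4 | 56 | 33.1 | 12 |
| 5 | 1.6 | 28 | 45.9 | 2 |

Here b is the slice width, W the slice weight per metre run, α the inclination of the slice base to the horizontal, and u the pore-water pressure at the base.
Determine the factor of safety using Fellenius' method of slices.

FS = 2.03

Ordinary method of slices: FS = Σ[c'·Δl_i + (W_i cosα_i − u_i·Δl_i)·tanφ'] / Σ W_i sinα_i, with Δl_i = b_i / cosα_i.
Slice 1: Δl = 2.5/cos(-8.9°) = 2.530 m; N'_1 = 45·cos(-8.9°) − 1·2.530 = 41.9; c'Δl = 9.87; W sinα = -7.0
Slice 2: Δl = 1.4/cos3.9° = 1.403 m; N'_2 = 55·cos3.9° − 13·1.403 = 36.6; c'Δl = 5.47; W sinα = 3.7
Slice 3: Δl = 2.8/cos17.9° = 2.942 m; N'_3 = 149·cos17.9° − 5·2.942 = 127.1; c'Δl = 11.48; W sinα = 45.8
Slice 4: Δl = 1.4/cos33.1° = 1.671 m; N'_4 = 56·cos33.1° − 12·1.671 = 26.9; c'Δl = 6.52; W sinα = 30.6
Slice 5: Δl = 1.6/cos45.9° = 2.299 m; N'_5 = 28·cos45.9° − 2·2.299 = 14.9; c'Δl = 8.97; W sinα = 20.1
Σc'Δl = 42.3 kN/m; ΣN' = 247.4 kN/m; ΣW sinα = 93.3 kN/m
Resisting = 42.3 + 247.4·tan30.8° = 42.3 + 147.5 = 189.8 kN/m
FS = 189.8 / 93.3 = 2.035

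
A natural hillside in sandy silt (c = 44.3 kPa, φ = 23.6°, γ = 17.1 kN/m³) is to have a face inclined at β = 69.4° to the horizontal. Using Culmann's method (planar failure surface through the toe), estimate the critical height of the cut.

Culmann's analysis gives the critical failure plane at α_cr = (β + φ)/2 = (69.4 + 23.6)/2 = 46.5°, and the critical height
H_c = (4c/γ) · sinβ cosφ / [1 − cos(β − φ)]
    = (4·44.3/17.1) · sin69.4°·cos23.6° / [1 − cos(45.8°)]
    = 10.363 · 0.9361·0.9164 / [1 − 0.6972]
    = 10.363 · 0.8578 / 0.3028
    = 29.35 m

H_c = 29.35 m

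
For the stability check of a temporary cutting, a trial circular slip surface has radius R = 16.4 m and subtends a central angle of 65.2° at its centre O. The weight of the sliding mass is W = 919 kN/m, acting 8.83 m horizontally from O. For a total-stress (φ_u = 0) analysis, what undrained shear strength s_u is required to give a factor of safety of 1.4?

FS = s_u·L_a·R / (W·d), so s_u = FS·W·d / (L_a·R).
Arc length L_a = R·θ = 16.4·(65.2°·π/180) = 16.4·1.1380 = 18.66 m
s_u = 1.4·919·8.83 / (18.66·16.4) = 11360.7 / 306.06 = 37.12 kPa

s_u = 37.1 kPa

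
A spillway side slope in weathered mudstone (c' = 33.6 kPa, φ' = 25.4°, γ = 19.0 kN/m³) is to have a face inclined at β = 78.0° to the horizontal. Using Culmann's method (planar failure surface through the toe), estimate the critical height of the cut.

H_c = 15.92 m

Culmann's analysis gives the critical failure plane at α_cr = (β + φ')/2 = (78.0 + 25.4)/2 = 51.7°, and the critical height
H_c = (4c'/γ) · sinβ cosφ' / [1 − cos(β − φ')]
    = (4·33.6/19.0) · sin78.0°·cos25.4° / [1 − cos(52.6°)]
    = 7.074 · 0.9781·0.9033 / [1 − 0.6074]
    = 7.074 · 0.8836 / 0.3926
    = 15.92 m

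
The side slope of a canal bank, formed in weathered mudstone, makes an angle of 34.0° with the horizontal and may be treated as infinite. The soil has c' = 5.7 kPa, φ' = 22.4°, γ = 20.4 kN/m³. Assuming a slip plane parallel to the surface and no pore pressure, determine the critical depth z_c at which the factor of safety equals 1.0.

z_c = 1.55 m

Setting FS = 1.00 in FS = [c' + γz cos²β tanφ'] / [γz sinβ cosβ] and solving for z:
z = c' / [γ cosβ (FS·sinβ − cosβ·tanφ')]
  = 5.7 / [20.4·cos34.0°·(1.00·sin34.0° − cos34.0°·tan22.4°)]
  = 5.7 / [20.4·0.8290·(1.00·0.5592 − 0.8290·0.4122)]
  = 5.7 / 3.6782 = 1.550 m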